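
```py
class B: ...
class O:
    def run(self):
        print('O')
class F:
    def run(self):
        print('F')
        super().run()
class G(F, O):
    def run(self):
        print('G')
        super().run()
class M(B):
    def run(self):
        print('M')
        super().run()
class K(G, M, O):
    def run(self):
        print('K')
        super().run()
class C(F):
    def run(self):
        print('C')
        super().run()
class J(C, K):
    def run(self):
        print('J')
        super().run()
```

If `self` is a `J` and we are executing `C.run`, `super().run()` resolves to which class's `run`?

L[J] = J + merge(L[C], L[K], [C K])
  take C:  [C F object] + [K G F M O B object] + [C K]
  take K:  [F object] + [K G F M O B object] + [K]
  take G:  [F object] + [G F M O B object]
  take F:  [F object] + [F M O B object]
  take M:  [object] + [M O B object]
  take O:  [object] + [O B object]
  take B:  [object] + [B object]
  take object:  [object] + [object]
MRO: J C K G F M O B object
super() in C.run on a J instance goes to the class after C in J's MRO: K.

K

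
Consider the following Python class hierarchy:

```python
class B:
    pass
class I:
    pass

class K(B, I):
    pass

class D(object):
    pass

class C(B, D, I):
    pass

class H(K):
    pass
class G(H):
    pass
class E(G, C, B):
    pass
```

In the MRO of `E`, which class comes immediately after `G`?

H

L[E] = E + merge(L[G], L[C], L[B], [G C B])
  take G:  [G H K B I object] + [C B D I object] + [B object] + [G C B]
  take H:  [H K B I object] + [C B D I object] + [B object] + [C B]
  take K:  [K B I object] + [C B D I object] + [B object] + [C B]
  take C:  [B I object] + [C B D I object] + [B object] + [C B]
  take B:  [B I object] + [B D I object] + [B object] + [B]
  take D:  [I object] + [D I object] + [object]
  take I:  [I object] + [I object] + [object]
  take object:  [object] + [object] + [object]
MRO: E G H K C B D I object
G is at position 1; next is H.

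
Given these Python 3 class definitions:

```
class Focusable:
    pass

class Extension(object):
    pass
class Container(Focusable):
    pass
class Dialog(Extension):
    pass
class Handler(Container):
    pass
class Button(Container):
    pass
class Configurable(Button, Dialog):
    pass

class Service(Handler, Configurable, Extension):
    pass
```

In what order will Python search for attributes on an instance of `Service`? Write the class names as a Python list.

L[Service] = Service + merge(L[Handler], L[Configurable], L[Extension], [Handler Configurable Extension])
  take Handler:  [Handler Container Focusable object] + [Configurable Button Container Focusable Dialog Extension object] + [Extension object] + [Handler Configurable Extension]
  take Configurable:  [Container Focusable object] + [Configurable Button Container Focusable Dialog Extension object] + [Extension object] + [Configurable Extension]
  take Button:  [Container Focusable object] + [Button Container Focusable Dialog Extension object] + [Extension object] + [Extension]
  take Container:  [Container Focusable object] + [Container Focusable Dialog Extension object] + [Extension object] + [Extension]
  take Focusable:  [Focusable object] + [Focusable Dialog Extension object] + [Extension object] + [Extension]
  take Dialog:  [object] + [Dialog Extension object] + [Extension object] + [Extension]
  take Extension:  [object] + [Extension object] + [Extension object] + [Extension]
  take object:  [object] + [object] + [object]

[Service, Handler, Configurable, Button, Container, Focusable, Dialog, Extension, object]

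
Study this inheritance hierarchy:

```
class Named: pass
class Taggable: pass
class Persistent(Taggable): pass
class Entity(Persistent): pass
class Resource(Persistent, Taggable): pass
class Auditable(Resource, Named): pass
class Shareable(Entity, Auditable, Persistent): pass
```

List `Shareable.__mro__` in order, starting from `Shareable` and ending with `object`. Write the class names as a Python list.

L[Shareable] = Shareable + merge(L[Entity], L[Auditable], L[Persistent], [Entity Auditable Persistent])
  take Entity:  [Entity Persistent Taggable object] + [Auditable Resource Persistent Taggable Named object] + [Persistent Taggable object] + [Entity Auditable Persistent]
  take Auditable:  [Persistent Taggable object] + [Auditable Resource Persistent Taggable Named object] + [Persistent Taggable object] + [Auditable Persistent]
  take Resource:  [Persistent Taggable object] + [Resource Persistent Taggable Named object] + [Persistent Taggable object] + [Persistent]
  take Persistent:  [Persistent Taggable object] + [Persistent Taggable Named object] + [Persistent Taggable object] + [Persistent]
  take Taggable:  [Taggable object] + [Taggable Named object] + [Taggable object]
  take Named:  [object] + [Named object] + [object]
  take object:  [object] + [object] + [object]

[Shareable, Entity, Auditable, Resource, Persistent, Taggable, Named, object]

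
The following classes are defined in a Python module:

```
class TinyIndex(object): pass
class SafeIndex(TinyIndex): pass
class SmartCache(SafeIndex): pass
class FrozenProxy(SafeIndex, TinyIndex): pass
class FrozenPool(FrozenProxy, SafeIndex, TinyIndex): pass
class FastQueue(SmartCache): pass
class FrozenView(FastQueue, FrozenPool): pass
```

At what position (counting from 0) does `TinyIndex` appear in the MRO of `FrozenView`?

L[FrozenView] = FrozenView + merge(L[FastQueue], L[FrozenPool], [FastQueue FrozenPool])
  take FastQueue:  [FastQueue SmartCache SafeIndex TinyIndex object] + [FrozenPool FrozenProxy SafeIndex TinyIndex object] + [FastQueue FrozenPool]
  take SmartCache:  [SmartCache SafeIndex TinyIndex object] + [FrozenPool FrozenProxy SafeIndex TinyIndex object] + [FrozenPool]
  take FrozenPool:  [SafeIndex TinyIndex object] + [FrozenPool FrozenProxy SafeIndex TinyIndex object] + [FrozenPool]
  take FrozenProxy:  [SafeIndex TinyIndex object] + [FrozenProxy SafeIndex TinyIndex object]
  take SafeIndex:  [SafeIndex TinyIndex object] + [SafeIndex TinyIndex object]
  take TinyIndex:  [TinyIndex object] + [TinyIndex object]
  take object:  [object] + [object]
MRO: FrozenView FastQueue SmartCache FrozenPool FrozenProxy SafeIndex TinyIndex object
TinyIndex sits at index 6.

6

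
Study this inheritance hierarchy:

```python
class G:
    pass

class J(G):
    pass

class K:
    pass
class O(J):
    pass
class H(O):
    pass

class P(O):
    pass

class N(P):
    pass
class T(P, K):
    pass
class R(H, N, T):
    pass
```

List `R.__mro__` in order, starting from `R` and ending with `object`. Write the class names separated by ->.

L[R] = R + merge(L[H], L[N], L[T], [H N T])
  take H:  [H O J G object] + [N P O J G object] + [T P O J G K object] + [H N T]
  take N:  [O J G object] + [N P O J G object] + [T P O J G K object] + [N T]
  take T:  [O J G object] + [P O J G object] + [T P O J G K object] + [T]
  take P:  [O J G object] + [P O J G object] + [P O J G K object]
  take O:  [O J G object] + [O J G object] + [O J G K object]
  take J:  [J G object] + [J G object] + [J G K object]
  take G:  [G object] + [G object] + [G K object]
  take K:  [object] + [object] + [K object]
  take object:  [object] + [object] + [object]

R -> H -> N -> T -> P -> O -> J -> G -> K -> object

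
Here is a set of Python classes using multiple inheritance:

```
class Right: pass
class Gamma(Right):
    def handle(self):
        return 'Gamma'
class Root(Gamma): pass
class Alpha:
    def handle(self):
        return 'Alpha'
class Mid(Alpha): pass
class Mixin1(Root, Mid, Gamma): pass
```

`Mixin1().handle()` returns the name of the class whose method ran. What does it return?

Gamma

L[Mixin1] = Mixin1 + merge(L[Root], L[Mid], L[Gamma], [Root Mid Gamma])
  take Root:  [Root Gamma Right object] + [Mid Alpha object] + [Gamma Right object] + [Root Mid Gamma]
  take Mid:  [Gamma Right object] + [Mid Alpha object] + [Gamma Right object] + [Mid Gamma]
  take Gamma:  [Gamma Right object] + [Alpha object] + [Gamma Right object] + [Gamma]
  take Right:  [Right object] + [Alpha object] + [Right object]
  take Alpha:  [object] + [Alpha object] + [object]
  take object:  [object] + [object] + [object]
MRO: Mixin1 Root Mid Gamma Right Alpha object
handle is defined in: Alpha, Gamma. First along the MRO is Gamma.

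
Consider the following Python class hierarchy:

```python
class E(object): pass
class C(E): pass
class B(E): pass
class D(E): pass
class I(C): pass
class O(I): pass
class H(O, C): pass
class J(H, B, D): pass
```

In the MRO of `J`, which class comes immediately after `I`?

C

L[J] = J + merge(L[H], L[B], L[D], [H B D])
  take H:  [H O I C E object] + [B E object] + [D E object] + [H B D]
  take O:  [O I C E object] + [B E object] + [D E object] + [B D]
  take I:  [I C E object] + [B E object] + [D E object] + [B D]
  take C:  [C E object] + [B E object] + [D E object] + [B D]
  take B:  [E object] + [B E object] + [D E object] + [B D]
  take D:  [E object] + [E object] + [D E object] + [D]
  take E:  [E object] + [E object] + [E object]
  take object:  [object] + [object] + [object]
MRO: J H O I C B D E object
I is at position 3; next is C.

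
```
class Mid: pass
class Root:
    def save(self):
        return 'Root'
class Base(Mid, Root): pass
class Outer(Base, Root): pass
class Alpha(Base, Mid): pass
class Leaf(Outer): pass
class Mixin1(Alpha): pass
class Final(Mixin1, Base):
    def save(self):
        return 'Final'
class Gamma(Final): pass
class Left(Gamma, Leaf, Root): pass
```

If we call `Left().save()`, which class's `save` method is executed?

Final

L[Left] = Left + merge(L[Gamma], L[Leaf], L[Root], [Gamma Leaf Root])
  take Gamma:  [Gamma Final Mixin1 Alpha Base Mid Root object] + [Leaf Outer Base Mid Root object] + [Root object] + [Gamma Leaf Root]
  take Final:  [Final Mixin1 Alpha Base Mid Root object] + [Leaf Outer Base Mid Root object] + [Root object] + [Leaf Root]
  take Mixin1:  [Mixin1 Alpha Base Mid Root object] + [Leaf Outer Base Mid Root object] + [Root object] + [Leaf Root]
  take Alpha:  [Alpha Base Mid Root object] + [Leaf Outer Base Mid Root object] + [Root object] + [Leaf Root]
  take Leaf:  [Base Mid Root object] + [Leaf Outer Base Mid Root object] + [Root object] + [Leaf Root]
  take Outer:  [Base Mid Root object] + [Outer Base Mid Root object] + [Root object] + [Root]
  take Base:  [Base Mid Root object] + [Base Mid Root object] + [Root object] + [Root]
  take Mid:  [Mid Root object] + [Mid Root object] + [Root object] + [Root]
  take Root:  [Root object] + [Root object] + [Root object] + [Root]
  take object:  [object] + [object] + [object]
MRO: Left Gamma Final Mixin1 Alpha Leaf Outer Base Mid Root object
save is defined in: Final, Root. First along the MRO is Final.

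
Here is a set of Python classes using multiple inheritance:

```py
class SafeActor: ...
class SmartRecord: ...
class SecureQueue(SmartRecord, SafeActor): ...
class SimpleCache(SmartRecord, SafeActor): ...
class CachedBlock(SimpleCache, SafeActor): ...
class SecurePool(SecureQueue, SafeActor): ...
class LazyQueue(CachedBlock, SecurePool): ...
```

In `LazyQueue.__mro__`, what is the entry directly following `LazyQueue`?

CachedBlock

L[LazyQueue] = LazyQueue + merge(L[CachedBlock], L[SecurePool], [CachedBlock SecurePool])
  take CachedBlock:  [CachedBlock SimpleCache SmartRecord SafeActor object] + [SecurePool SecureQueue SmartRecord SafeActor object] + [CachedBlock SecurePool]
  take SimpleCache:  [SimpleCache SmartRecord SafeActor object] + [SecurePool SecureQueue SmartRecord SafeActor object] + [SecurePool]
  take SecurePool:  [SmartRecord SafeActor object] + [SecurePool SecureQueue SmartRecord SafeActor object] + [SecurePool]
  take SecureQueue:  [SmartRecord SafeActor object] + [SecureQueue SmartRecord SafeActor object]
  take SmartRecord:  [SmartRecord SafeActor object] + [SmartRecord SafeActor object]
  take SafeActor:  [SafeActor object] + [SafeActor object]
  take object:  [object] + [object]
MRO: LazyQueue CachedBlock SimpleCache SecurePool SecureQueue SmartRecord SafeActor object
LazyQueue is at position 0; next is CachedBlock.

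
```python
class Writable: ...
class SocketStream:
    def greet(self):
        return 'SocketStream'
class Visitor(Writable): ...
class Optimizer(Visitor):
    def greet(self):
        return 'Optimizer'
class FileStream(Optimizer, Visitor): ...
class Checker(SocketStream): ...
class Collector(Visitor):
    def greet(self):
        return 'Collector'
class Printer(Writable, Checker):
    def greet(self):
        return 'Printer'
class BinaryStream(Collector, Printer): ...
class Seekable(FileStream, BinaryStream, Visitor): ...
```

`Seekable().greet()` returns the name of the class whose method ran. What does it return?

L[Seekable] = Seekable + merge(L[FileStream], L[BinaryStream], L[Visitor], [FileStream BinaryStream Visitor])
  take FileStream:  [FileStream Optimizer Visitor Writable object] + [BinaryStream Collector Visitor Printer Writable Checker SocketStream object] + [Visitor Writable object] + [FileStream BinaryStream Visitor]
  take Optimizer:  [Optimizer Visitor Writable object] + [BinaryStream Collector Visitor Printer Writable Checker SocketStream object] + [Visitor Writable object] + [BinaryStream Visitor]
  take BinaryStream:  [Visitor Writable object] + [BinaryStream Collector Visitor Printer Writable Checker SocketStream object] + [Visitor Writable object] + [BinaryStream Visitor]
  take Collector:  [Visitor Writable object] + [Collector Visitor Printer Writable Checker SocketStream object] + [Visitor Writable object] + [Visitor]
  take Visitor:  [Visitor Writable object] + [Visitor Printer Writable Checker SocketStream object] + [Visitor Writable object] + [Visitor]
  take Printer:  [Writable object] + [Printer Writable Checker SocketStream object] + [Writable object]
  take Writable:  [Writable object] + [Writable Checker SocketStream object] + [Writable object]
  take Checker:  [object] + [Checker SocketStream object] + [object]
  take SocketStream:  [object] + [SocketStream object] + [object]
  take object:  [object] + [object] + [object]
MRO: Seekable FileStream Optimizer BinaryStream Collector Visitor Printer Writable Checker SocketStream object
greet is defined in: Collector, Optimizer, Printer, SocketStream. First along the MRO is Optimizer.

Optimizer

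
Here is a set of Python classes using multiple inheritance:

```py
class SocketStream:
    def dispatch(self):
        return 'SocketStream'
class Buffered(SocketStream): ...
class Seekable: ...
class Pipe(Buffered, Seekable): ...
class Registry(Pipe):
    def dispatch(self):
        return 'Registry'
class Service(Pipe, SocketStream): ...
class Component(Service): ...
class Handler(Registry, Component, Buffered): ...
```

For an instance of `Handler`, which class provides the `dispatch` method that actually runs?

L[Handler] = Handler + merge(L[Registry], L[Component], L[Buffered], [Registry Component Buffered])
  take Registry:  [Registry Pipe Buffered SocketStream Seekable object] + [Component Service Pipe Buffered SocketStream Seekable object] + [Buffered SocketStream object] + [Registry Component Buffered]
  take Component:  [Pipe Buffered SocketStream Seekable object] + [Component Service Pipe Buffered SocketStream Seekable object] + [Buffered SocketStream object] + [Component Buffered]
  take Service:  [Pipe Buffered SocketStream Seekable object] + [Service Pipe Buffered SocketStream Seekable object] + [Buffered SocketStream object] + [Buffered]
  take Pipe:  [Pipe Buffered SocketStream Seekable object] + [Pipe Buffered SocketStream Seekable object] + [Buffered SocketStream object] + [Buffered]
  take Buffered:  [Buffered SocketStream Seekable object] + [Buffered SocketStream Seekable object] + [Buffered SocketStream object] + [Buffered]
  take SocketStream:  [SocketStream Seekable object] + [SocketStream Seekable object] + [SocketStream object]
  take Seekable:  [Seekable object] + [Seekable object] + [object]
  take object:  [object] + [object] + [object]
MRO: Handler Registry Component Service Pipe Buffered SocketStream Seekable object
dispatch is defined in: Registry, SocketStream. First along the MRO is Registry.

Registry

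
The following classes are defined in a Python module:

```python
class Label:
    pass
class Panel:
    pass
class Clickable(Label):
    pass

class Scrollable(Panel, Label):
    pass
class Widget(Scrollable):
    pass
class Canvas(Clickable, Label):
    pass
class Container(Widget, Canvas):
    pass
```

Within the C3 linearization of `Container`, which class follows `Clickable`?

Label

L[Container] = Container + merge(L[Widget], L[Canvas], [Widget Canvas])
  take Widget:  [Widget Scrollable Panel Label object] + [Canvas Clickable Label object] + [Widget Canvas]
  take Scrollable:  [Scrollable Panel Label object] + [Canvas Clickable Label object] + [Canvas]
  take Panel:  [Panel Label object] + [Canvas Clickable Label object] + [Canvas]
  take Canvas:  [Label object] + [Canvas Clickable Label object] + [Canvas]
  take Clickable:  [Label object] + [Clickable Label object]
  take Label:  [Label object] + [Label object]
  take object:  [object] + [object]
MRO: Container Widget Scrollable Panel Canvas Clickable Label object
Clickable is at position 5; next is Label.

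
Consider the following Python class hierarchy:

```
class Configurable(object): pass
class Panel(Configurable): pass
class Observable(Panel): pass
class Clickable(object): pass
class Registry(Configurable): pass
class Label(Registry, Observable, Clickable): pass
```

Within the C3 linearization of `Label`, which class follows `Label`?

L[Label] = Label + merge(L[Registry], L[Observable], L[Clickable], [Registry Observable Clickable])
  take Registry:  [Registry Configurable object] + [Observable Panel Configurable object] + [Clickable object] + [Registry Observable Clickable]
  take Observable:  [Configurable object] + [Observable Panel Configurable object] + [Clickable object] + [Observable Clickable]
  take Panel:  [Configurable object] + [Panel Configurable object] + [Clickable object] + [Clickable]
  take Configurable:  [Configurable object] + [Configurable object] + [Clickable object] + [Clickable]
  take Clickable:  [object] + [object] + [Clickable object] + [Clickable]
  take object:  [object] + [object] + [object]
MRO: Label Registry Observable Panel Configurable Clickable object
Label is at position 0; next is Registry.

Registry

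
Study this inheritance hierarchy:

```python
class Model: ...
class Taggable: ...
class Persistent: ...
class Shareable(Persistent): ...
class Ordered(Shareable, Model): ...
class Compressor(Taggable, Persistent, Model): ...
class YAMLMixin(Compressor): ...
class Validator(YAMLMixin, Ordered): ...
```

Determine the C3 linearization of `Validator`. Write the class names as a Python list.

[Validator, YAMLMixin, Compressor, Taggable, Ordered, Shareable, Persistent, Model, object]

L[Validator] = Validator + merge(L[YAMLMixin], L[Ordered], [YAMLMixin Ordered])
  take YAMLMixin:  [YAMLMixin Compressor Taggable Persistent Model object] + [Ordered Shareable Persistent Model object] + [YAMLMixin Ordered]
  take Compressor:  [Compressor Taggable Persistent Model object] + [Ordered Shareable Persistent Model object] + [Ordered]
  take Taggable:  [Taggable Persistent Model object] + [Ordered Shareable Persistent Model object] + [Ordered]
  take Ordered:  [Persistent Model object] + [Ordered Shareable Persistent Model object] + [Ordered]
  take Shareable:  [Persistent Model object] + [Shareable Persistent Model object]
  take Persistent:  [Persistent Model object] + [Persistent Model object]
  take Model:  [Model object] + [Model object]
  take object:  [object] + [object]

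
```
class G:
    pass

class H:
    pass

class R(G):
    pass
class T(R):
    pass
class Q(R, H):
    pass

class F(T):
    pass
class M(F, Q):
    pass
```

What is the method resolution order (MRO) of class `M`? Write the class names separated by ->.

M -> F -> T -> Q -> R -> G -> H -> object

L[M] = M + merge(L[F], L[Q], [F Q])
  take F:  [F T R G object] + [Q R G H object] + [F Q]
  take T:  [T R G object] + [Q R G H object] + [Q]
  take Q:  [R G object] + [Q R G H object] + [Q]
  take R:  [R G object] + [R G H object]
  take G:  [G object] + [G H object]
  take H:  [object] + [H object]
  take object:  [object] + [object]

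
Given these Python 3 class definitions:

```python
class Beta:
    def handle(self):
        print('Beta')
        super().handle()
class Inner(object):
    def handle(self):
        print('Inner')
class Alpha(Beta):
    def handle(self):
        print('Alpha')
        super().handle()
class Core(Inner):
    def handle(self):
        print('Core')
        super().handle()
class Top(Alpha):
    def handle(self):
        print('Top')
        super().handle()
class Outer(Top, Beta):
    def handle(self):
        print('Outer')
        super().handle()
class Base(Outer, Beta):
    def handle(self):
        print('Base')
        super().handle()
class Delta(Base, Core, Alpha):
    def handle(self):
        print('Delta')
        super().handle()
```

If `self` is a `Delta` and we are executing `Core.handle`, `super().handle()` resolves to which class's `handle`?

Alpha

L[Delta] = Delta + merge(L[Base], L[Core], L[Alpha], [Base Core Alpha])
  take Base:  [Base Outer Top Alpha Beta object] + [Core Inner object] + [Alpha Beta object] + [Base Core Alpha]
  take Outer:  [Outer Top Alpha Beta object] + [Core Inner object] + [Alpha Beta object] + [Core Alpha]
  take Top:  [Top Alpha Beta object] + [Core Inner object] + [Alpha Beta object] + [Core Alpha]
  take Core:  [Alpha Beta object] + [Core Inner object] + [Alpha Beta object] + [Core Alpha]
  take Alpha:  [Alpha Beta object] + [Inner object] + [Alpha Beta object] + [Alpha]
  take Beta:  [Beta object] + [Inner object] + [Beta object]
  take Inner:  [object] + [Inner object] + [object]
  take object:  [object] + [object] + [object]
MRO: Delta Base Outer Top Core Alpha Beta Inner object
super() in Core.handle on a Delta instance goes to the class after Core in Delta's MRO: Alpha.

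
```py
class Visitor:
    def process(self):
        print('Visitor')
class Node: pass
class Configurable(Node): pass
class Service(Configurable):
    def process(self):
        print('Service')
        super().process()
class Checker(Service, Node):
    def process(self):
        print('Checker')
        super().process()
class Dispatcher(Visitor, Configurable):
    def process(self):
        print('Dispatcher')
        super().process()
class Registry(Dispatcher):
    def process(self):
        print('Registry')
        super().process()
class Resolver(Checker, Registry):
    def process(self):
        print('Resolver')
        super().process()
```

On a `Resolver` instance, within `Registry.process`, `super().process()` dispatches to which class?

L[Resolver] = Resolver + merge(L[Checker], L[Registry], [Checker Registry])
  take Checker:  [Checker Service Configurable Node object] + [Registry Dispatcher Visitor Configurable Node object] + [Checker Registry]
  take Service:  [Service Configurable Node object] + [Registry Dispatcher Visitor Configurable Node object] + [Registry]
  take Registry:  [Configurable Node object] + [Registry Dispatcher Visitor Configurable Node object] + [Registry]
  take Dispatcher:  [Configurable Node object] + [Dispatcher Visitor Configurable Node object]
  take Visitor:  [Configurable Node object] + [Visitor Configurable Node object]
  take Configurable:  [Configurable Node object] + [Configurable Node object]
  take Node:  [Node object] + [Node object]
  take object:  [object] + [object]
MRO: Resolver Checker Service Registry Dispatcher Visitor Configurable Node object
super() in Registry.process on a Resolver instance goes to the class after Registry in Resolver's MRO: Dispatcher.

Dispatcher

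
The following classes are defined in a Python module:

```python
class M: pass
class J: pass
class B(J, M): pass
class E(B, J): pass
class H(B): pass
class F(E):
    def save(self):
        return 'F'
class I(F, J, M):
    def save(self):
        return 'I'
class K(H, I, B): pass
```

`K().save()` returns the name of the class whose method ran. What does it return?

I

L[K] = K + merge(L[H], L[I], L[B], [H I B])
  take H:  [H B J M object] + [I F E B J M object] + [B J M object] + [H I B]
  take I:  [B J M object] + [I F E B J M object] + [B J M object] + [I B]
  take F:  [B J M object] + [F E B J M object] + [B J M object] + [B]
  take E:  [B J M object] + [E B J M object] + [B J M object] + [B]
  take B:  [B J M object] + [B J M object] + [B J M object] + [B]
  take J:  [J M object] + [J M object] + [J M object]
  take M:  [M object] + [M object] + [M object]
  take object:  [object] + [object] + [object]
MRO: K H I F E B J M object
save is defined in: F, I. First along the MRO is I.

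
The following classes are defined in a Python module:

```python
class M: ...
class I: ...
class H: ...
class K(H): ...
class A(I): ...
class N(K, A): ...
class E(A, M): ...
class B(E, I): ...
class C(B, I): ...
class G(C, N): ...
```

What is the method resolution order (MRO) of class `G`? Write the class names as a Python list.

L[G] = G + merge(L[C], L[N], [C N])
  take C:  [C B E A I M object] + [N K H A I object] + [C N]
  take B:  [B E A I M object] + [N K H A I object] + [N]
  take E:  [E A I M object] + [N K H A I object] + [N]
  take N:  [A I M object] + [N K H A I object] + [N]
  take K:  [A I M object] + [K H A I object]
  take H:  [A I M object] + [H A I object]
  take A:  [A I M object] + [A I object]
  take I:  [I M object] + [I object]
  take M:  [M object] + [object]
  take object:  [object] + [object]

[G, C, B, E, N, K, H, A, I, M, object]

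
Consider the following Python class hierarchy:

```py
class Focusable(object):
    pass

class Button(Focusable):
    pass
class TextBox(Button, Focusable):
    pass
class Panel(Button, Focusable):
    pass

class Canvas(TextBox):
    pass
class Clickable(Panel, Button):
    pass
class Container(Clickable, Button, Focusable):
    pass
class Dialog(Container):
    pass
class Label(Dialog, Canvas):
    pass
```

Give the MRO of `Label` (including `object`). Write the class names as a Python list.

L[Label] = Label + merge(L[Dialog], L[Canvas], [Dialog Canvas])
  take Dialog:  [Dialog Container Clickable Panel Button Focusable object] + [Canvas TextBox Button Focusable object] + [Dialog Canvas]
  take Container:  [Container Clickable Panel Button Focusable object] + [Canvas TextBox Button Focusable object] + [Canvas]
  take Clickable:  [Clickable Panel Button Focusable object] + [Canvas TextBox Button Focusable object] + [Canvas]
  take Panel:  [Panel Button Focusable object] + [Canvas TextBox Button Focusable object] + [Canvas]
  take Canvas:  [Button Focusable object] + [Canvas TextBox Button Focusable object] + [Canvas]
  take TextBox:  [Button Focusable object] + [TextBox Button Focusable object]
  take Button:  [Button Focusable object] + [Button Focusable object]
  take Focusable:  [Focusable object] + [Focusable object]
  take object:  [object] + [object]

[Label, Dialog, Container, Clickable, Panel, Canvas, TextBox, Button, Focusable, object]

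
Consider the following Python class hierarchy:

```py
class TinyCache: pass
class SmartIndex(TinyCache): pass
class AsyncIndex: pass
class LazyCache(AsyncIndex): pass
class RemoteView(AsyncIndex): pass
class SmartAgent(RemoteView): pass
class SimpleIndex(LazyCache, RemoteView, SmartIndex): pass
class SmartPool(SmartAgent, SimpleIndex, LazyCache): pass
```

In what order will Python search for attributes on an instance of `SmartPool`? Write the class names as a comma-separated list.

L[SmartPool] = SmartPool + merge(L[SmartAgent], L[SimpleIndex], L[LazyCache], [SmartAgent SimpleIndex LazyCache])
  take SmartAgent:  [SmartAgent RemoteView AsyncIndex object] + [SimpleIndex LazyCache RemoteView AsyncIndex SmartIndex TinyCache object] + [LazyCache AsyncIndex object] + [SmartAgent SimpleIndex LazyCache]
  take SimpleIndex:  [RemoteView AsyncIndex object] + [SimpleIndex LazyCache RemoteView AsyncIndex SmartIndex TinyCache object] + [LazyCache AsyncIndex object] + [SimpleIndex LazyCache]
  take LazyCache:  [RemoteView AsyncIndex object] + [LazyCache RemoteView AsyncIndex SmartIndex TinyCache object] + [LazyCache AsyncIndex object] + [LazyCache]
  take RemoteView:  [RemoteView AsyncIndex object] + [RemoteView AsyncIndex SmartIndex TinyCache object] + [AsyncIndex object]
  take AsyncIndex:  [AsyncIndex object] + [AsyncIndex SmartIndex TinyCache object] + [AsyncIndex object]
  take SmartIndex:  [object] + [SmartIndex TinyCache object] + [object]
  take TinyCache:  [object] + [TinyCache object] + [object]
  take object:  [object] + [object] + [object]

SmartPool, SmartAgent, SimpleIndex, LazyCache, RemoteView, AsyncIndex, SmartIndex, TinyCache, object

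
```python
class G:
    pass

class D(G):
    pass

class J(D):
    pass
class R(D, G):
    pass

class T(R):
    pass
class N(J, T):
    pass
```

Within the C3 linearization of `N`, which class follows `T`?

R

L[N] = N + merge(L[J], L[T], [J T])
  take J:  [J D G object] + [T R D G object] + [J T]
  take T:  [D G object] + [T R D G object] + [T]
  take R:  [D G object] + [R D G object]
  take D:  [D G object] + [D G object]
  take G:  [G object] + [G object]
  take object:  [object] + [object]
MRO: N J T R D G object
T is at position 2; next is R.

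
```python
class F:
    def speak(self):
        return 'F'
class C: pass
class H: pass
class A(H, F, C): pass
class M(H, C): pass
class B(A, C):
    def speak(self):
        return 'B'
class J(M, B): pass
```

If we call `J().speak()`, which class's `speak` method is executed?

L[J] = J + merge(L[M], L[B], [M B])
  take M:  [M H C object] + [B A H F C object] + [M B]
  take B:  [H C object] + [B A H F C object] + [B]
  take A:  [H C object] + [A H F C object]
  take H:  [H C object] + [H F C object]
  take F:  [C object] + [F C object]
  take C:  [C object] + [C object]
  take object:  [object] + [object]
MRO: J M B A H F C object
speak is defined in: B, F. First along the MRO is B.

B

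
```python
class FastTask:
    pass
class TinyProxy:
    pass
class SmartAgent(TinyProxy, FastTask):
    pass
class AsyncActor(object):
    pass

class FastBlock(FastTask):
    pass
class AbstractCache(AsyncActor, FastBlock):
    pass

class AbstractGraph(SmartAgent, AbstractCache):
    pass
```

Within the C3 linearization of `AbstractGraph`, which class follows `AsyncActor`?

L[AbstractGraph] = AbstractGraph + merge(L[SmartAgent], L[AbstractCache], [SmartAgent AbstractCache])
  take SmartAgent:  [SmartAgent TinyProxy FastTask object] + [AbstractCache AsyncActor FastBlock FastTask object] + [SmartAgent AbstractCache]
  take TinyProxy:  [TinyProxy FastTask object] + [AbstractCache AsyncActor FastBlock FastTask object] + [AbstractCache]
  take AbstractCache:  [FastTask object] + [AbstractCache AsyncActor FastBlock FastTask object] + [AbstractCache]
  take AsyncActor:  [FastTask object] + [AsyncActor FastBlock FastTask object]
  take FastBlock:  [FastTask object] + [FastBlock FastTask object]
  take FastTask:  [FastTask object] + [FastTask object]
  take object:  [object] + [object]
MRO: AbstractGraph SmartAgent TinyProxy AbstractCache AsyncActor FastBlock FastTask object
AsyncActor is at position 4; next is FastBlock.

FastBlock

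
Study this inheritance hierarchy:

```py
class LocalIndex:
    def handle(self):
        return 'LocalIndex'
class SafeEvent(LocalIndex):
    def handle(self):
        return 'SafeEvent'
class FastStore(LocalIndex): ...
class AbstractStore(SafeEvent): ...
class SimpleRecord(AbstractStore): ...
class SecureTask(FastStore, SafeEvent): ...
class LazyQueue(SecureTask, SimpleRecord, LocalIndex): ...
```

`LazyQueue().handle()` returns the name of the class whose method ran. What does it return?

L[LazyQueue] = LazyQueue + merge(L[SecureTask], L[SimpleRecord], L[LocalIndex], [SecureTask SimpleRecord LocalIndex])
  take SecureTask:  [SecureTask FastStore SafeEvent LocalIndex object] + [SimpleRecord AbstractStore SafeEvent LocalIndex object] + [LocalIndex object] + [SecureTask SimpleRecord LocalIndex]
  take FastStore:  [FastStore SafeEvent LocalIndex object] + [SimpleRecord AbstractStore SafeEvent LocalIndex object] + [LocalIndex object] + [SimpleRecord LocalIndex]
  take SimpleRecord:  [SafeEvent LocalIndex object] + [SimpleRecord AbstractStore SafeEvent LocalIndex object] + [LocalIndex object] + [SimpleRecord LocalIndex]
  take AbstractStore:  [SafeEvent LocalIndex object] + [AbstractStore SafeEvent LocalIndex object] + [LocalIndex object] + [LocalIndex]
  take SafeEvent:  [SafeEvent LocalIndex object] + [SafeEvent LocalIndex object] + [LocalIndex object] + [LocalIndex]
  take LocalIndex:  [LocalIndex object] + [LocalIndex object] + [LocalIndex object] + [LocalIndex]
  take object:  [object] + [object] + [object]
MRO: LazyQueue SecureTask FastStore SimpleRecord AbstractStore SafeEvent LocalIndex object
handle is defined in: LocalIndex, SafeEvent. First along the MRO is SafeEvent.

SafeEvent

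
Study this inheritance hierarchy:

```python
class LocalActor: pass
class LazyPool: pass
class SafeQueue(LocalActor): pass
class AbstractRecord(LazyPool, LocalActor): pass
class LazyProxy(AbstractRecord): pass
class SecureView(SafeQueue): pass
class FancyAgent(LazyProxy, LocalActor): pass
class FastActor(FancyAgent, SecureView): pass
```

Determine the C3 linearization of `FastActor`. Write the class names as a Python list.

L[FastActor] = FastActor + merge(L[FancyAgent], L[SecureView], [FancyAgent SecureView])
  take FancyAgent:  [FancyAgent LazyProxy AbstractRecord LazyPool LocalActor object] + [SecureView SafeQueue LocalActor object] + [FancyAgent SecureView]
  take LazyProxy:  [LazyProxy AbstractRecord LazyPool LocalActor object] + [SecureView SafeQueue LocalActor object] + [SecureView]
  take AbstractRecord:  [AbstractRecord LazyPool LocalActor object] + [SecureView SafeQueue LocalActor object] + [SecureView]
  take LazyPool:  [LazyPool LocalActor object] + [SecureView SafeQueue LocalActor object] + [SecureView]
  take SecureView:  [LocalActor object] + [SecureView SafeQueue LocalActor object] + [SecureView]
  take SafeQueue:  [LocalActor object] + [SafeQueue LocalActor object]
  take LocalActor:  [LocalActor object] + [LocalActor object]
  take object:  [object] + [object]

[FastActor, FancyAgent, LazyProxy, AbstractRecord, LazyPool, SecureView, SafeQueue, LocalActor, object]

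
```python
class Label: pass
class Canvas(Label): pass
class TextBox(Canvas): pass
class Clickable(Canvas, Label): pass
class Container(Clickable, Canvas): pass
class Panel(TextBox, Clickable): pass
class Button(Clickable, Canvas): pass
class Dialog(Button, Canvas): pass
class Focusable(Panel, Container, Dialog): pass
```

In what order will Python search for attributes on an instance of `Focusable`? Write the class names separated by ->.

Focusable -> Panel -> TextBox -> Container -> Dialog -> Button -> Clickable -> Canvas -> Label -> object

L[Focusable] = Focusable + merge(L[Panel], L[Container], L[Dialog], [Panel Container Dialog])
  take Panel:  [Panel TextBox Clickable Canvas Label object] + [Container Clickable Canvas Label object] + [Dialog Button Clickable Canvas Label object] + [Panel Container Dialog]
  take TextBox:  [TextBox Clickable Canvas Label object] + [Container Clickable Canvas Label object] + [Dialog Button Clickable Canvas Label object] + [Container Dialog]
  take Container:  [Clickable Canvas Label object] + [Container Clickable Canvas Label object] + [Dialog Button Clickable Canvas Label object] + [Container Dialog]
  take Dialog:  [Clickable Canvas Label object] + [Clickable Canvas Label object] + [Dialog Button Clickable Canvas Label object] + [Dialog]
  take Button:  [Clickable Canvas Label object] + [Clickable Canvas Label object] + [Button Clickable Canvas Label object]
  take Clickable:  [Clickable Canvas Label object] + [Clickable Canvas Label object] + [Clickable Canvas Label object]
  take Canvas:  [Canvas Label object] + [Canvas Label object] + [Canvas Label object]
  take Label:  [Label object] + [Label object] + [Label object]
  take object:  [object] + [object] + [object]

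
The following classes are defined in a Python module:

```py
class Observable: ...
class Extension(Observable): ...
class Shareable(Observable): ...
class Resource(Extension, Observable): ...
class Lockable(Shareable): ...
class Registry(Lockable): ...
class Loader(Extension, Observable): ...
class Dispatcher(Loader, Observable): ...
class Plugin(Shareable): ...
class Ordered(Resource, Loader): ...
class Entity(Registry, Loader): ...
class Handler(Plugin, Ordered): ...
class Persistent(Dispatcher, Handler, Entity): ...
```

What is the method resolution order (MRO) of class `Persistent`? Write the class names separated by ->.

Persistent -> Dispatcher -> Handler -> Plugin -> Entity -> Registry -> Lockable -> Shareable -> Ordered -> Resource -> Loader -> Extension -> Observable -> object

L[Persistent] = Persistent + merge(L[Dispatcher], L[Handler], L[Entity], [Dispatcher Handler Entity])
  take Dispatcher:  [Dispatcher Loader Extension Observable object] + [Handler Plugin Shareable Ordered Resource Loader Extension Observable object] + [Entity Registry Lockable Shareable Loader Extension Observable object] + [Dispatcher Handler Entity]
  take Handler:  [Loader Extension Observable object] + [Handler Plugin Shareable Ordered Resource Loader Extension Observable object] + [Entity Registry Lockable Shareable Loader Extension Observable object] + [Handler Entity]
  take Plugin:  [Loader Extension Observable object] + [Plugin Shareable Ordered Resource Loader Extension Observable object] + [Entity Registry Lockable Shareable Loader Extension Observable object] + [Entity]
  take Entity:  [Loader Extension Observable object] + [Shareable Ordered Resource Loader Extension Observable object] + [Entity Registry Lockable Shareable Loader Extension Observable object] + [Entity]
  take Registry:  [Loader Extension Observable object] + [Shareable Ordered Resource Loader Extension Observable object] + [Registry Lockable Shareable Loader Extension Observable object]
  take Lockable:  [Loader Extension Observable object] + [Shareable Ordered Resource Loader Extension Observable object] + [Lockable Shareable Loader Extension Observable object]
  take Shareable:  [Loader Extension Observable object] + [Shareable Ordered Resource Loader Extension Observable object] + [Shareable Loader Extension Observable object]
  take Ordered:  [Loader Extension Observable object] + [Ordered Resource Loader Extension Observable object] + [Loader Extension Observable object]
  take Resource:  [Loader Extension Observable object] + [Resource Loader Extension Observable object] + [Loader Extension Observable object]
  take Loader:  [Loader Extension Observable object] + [Loader Extension Observable object] + [Loader Extension Observable object]
  take Extension:  [Extension Observable object] + [Extension Observable object] + [Extension Observable object]
  take Observable:  [Observable object] + [Observable object] + [Observable object]
  take object:  [object] + [object] + [object]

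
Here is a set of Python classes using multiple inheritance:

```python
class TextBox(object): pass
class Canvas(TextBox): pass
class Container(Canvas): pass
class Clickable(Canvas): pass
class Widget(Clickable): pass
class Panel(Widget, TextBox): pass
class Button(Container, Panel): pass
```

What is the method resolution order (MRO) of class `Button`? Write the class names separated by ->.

Button -> Container -> Panel -> Widget -> Clickable -> Canvas -> TextBox -> object

L[Button] = Button + merge(L[Container], L[Panel], [Container Panel])
  take Container:  [Container Canvas TextBox object] + [Panel Widget Clickable Canvas TextBox object] + [Container Panel]
  take Panel:  [Canvas TextBox object] + [Panel Widget Clickable Canvas TextBox object] + [Panel]
  take Widget:  [Canvas TextBox object] + [Widget Clickable Canvas TextBox object]
  take Clickable:  [Canvas TextBox object] + [Clickable Canvas TextBox object]
  take Canvas:  [Canvas TextBox object] + [Canvas TextBox object]
  take TextBox:  [TextBox object] + [TextBox object]
  take object:  [object] + [object]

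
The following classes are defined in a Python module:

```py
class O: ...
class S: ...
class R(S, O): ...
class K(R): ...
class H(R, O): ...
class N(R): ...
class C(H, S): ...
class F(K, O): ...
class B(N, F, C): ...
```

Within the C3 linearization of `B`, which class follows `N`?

L[B] = B + merge(L[N], L[F], L[C], [N F C])
  take N:  [N R S O object] + [F K R S O object] + [C H R S O object] + [N F C]
  take F:  [R S O object] + [F K R S O object] + [C H R S O object] + [F C]
  take K:  [R S O object] + [K R S O object] + [C H R S O object] + [C]
  take C:  [R S O object] + [R S O object] + [C H R S O object] + [C]
  take H:  [R S O object] + [R S O object] + [H R S O object]
  take R:  [R S O object] + [R S O object] + [R S O object]
  take S:  [S O object] + [S O object] + [S O object]
  take O:  [O object] + [O object] + [O object]
  take object:  [object] + [object] + [object]
MRO: B N F K C H R S O object
N is at position 1; next is F.

F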